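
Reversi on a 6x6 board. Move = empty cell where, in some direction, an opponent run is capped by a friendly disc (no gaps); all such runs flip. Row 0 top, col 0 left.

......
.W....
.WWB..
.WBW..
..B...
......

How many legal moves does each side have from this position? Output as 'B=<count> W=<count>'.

-- B to move --
(0,0): no bracket -> illegal
(0,1): no bracket -> illegal
(0,2): no bracket -> illegal
(1,0): flips 1 -> legal
(1,2): flips 1 -> legal
(1,3): no bracket -> illegal
(2,0): flips 3 -> legal
(2,4): flips 1 -> legal
(3,0): flips 1 -> legal
(3,4): flips 1 -> legal
(4,0): no bracket -> illegal
(4,1): no bracket -> illegal
(4,3): flips 1 -> legal
(4,4): no bracket -> illegal
B mobility = 7
-- W to move --
(1,2): no bracket -> illegal
(1,3): flips 1 -> legal
(1,4): no bracket -> illegal
(2,4): flips 1 -> legal
(3,4): no bracket -> illegal
(4,1): no bracket -> illegal
(4,3): flips 1 -> legal
(5,1): flips 1 -> legal
(5,2): flips 2 -> legal
(5,3): flips 1 -> legal
W mobility = 6

Answer: B=7 W=6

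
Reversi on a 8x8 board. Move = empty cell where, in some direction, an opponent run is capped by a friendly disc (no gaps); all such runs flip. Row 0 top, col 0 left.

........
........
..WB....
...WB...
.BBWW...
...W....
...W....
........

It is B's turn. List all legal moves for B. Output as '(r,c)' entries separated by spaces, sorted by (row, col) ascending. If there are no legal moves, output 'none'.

(1,1): no bracket -> illegal
(1,2): no bracket -> illegal
(1,3): no bracket -> illegal
(2,1): flips 1 -> legal
(2,4): flips 1 -> legal
(3,1): no bracket -> illegal
(3,2): flips 1 -> legal
(3,5): no bracket -> illegal
(4,5): flips 2 -> legal
(5,2): flips 1 -> legal
(5,4): flips 1 -> legal
(5,5): no bracket -> illegal
(6,2): no bracket -> illegal
(6,4): flips 1 -> legal
(7,2): no bracket -> illegal
(7,3): flips 4 -> legal
(7,4): no bracket -> illegal

Answer: (2,1) (2,4) (3,2) (4,5) (5,2) (5,4) (6,4) (7,3)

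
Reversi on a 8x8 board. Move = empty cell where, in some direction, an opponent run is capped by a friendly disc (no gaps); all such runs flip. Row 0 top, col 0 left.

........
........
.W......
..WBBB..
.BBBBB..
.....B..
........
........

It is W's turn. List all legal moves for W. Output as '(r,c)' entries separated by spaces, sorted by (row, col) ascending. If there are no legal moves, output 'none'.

Answer: (3,6) (5,0) (5,2) (5,4)

Derivation:
(2,2): no bracket -> illegal
(2,3): no bracket -> illegal
(2,4): no bracket -> illegal
(2,5): no bracket -> illegal
(2,6): no bracket -> illegal
(3,0): no bracket -> illegal
(3,1): no bracket -> illegal
(3,6): flips 3 -> legal
(4,0): no bracket -> illegal
(4,6): no bracket -> illegal
(5,0): flips 1 -> legal
(5,1): no bracket -> illegal
(5,2): flips 1 -> legal
(5,3): no bracket -> illegal
(5,4): flips 1 -> legal
(5,6): no bracket -> illegal
(6,4): no bracket -> illegal
(6,5): no bracket -> illegal
(6,6): no bracket -> illegal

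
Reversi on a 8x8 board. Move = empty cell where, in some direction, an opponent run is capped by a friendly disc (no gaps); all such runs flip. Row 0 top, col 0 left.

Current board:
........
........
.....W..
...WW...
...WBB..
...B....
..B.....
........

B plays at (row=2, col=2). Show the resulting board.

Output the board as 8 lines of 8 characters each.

Place B at (2,2); scan 8 dirs for brackets.
Dir NW: first cell '.' (not opp) -> no flip
Dir N: first cell '.' (not opp) -> no flip
Dir NE: first cell '.' (not opp) -> no flip
Dir W: first cell '.' (not opp) -> no flip
Dir E: first cell '.' (not opp) -> no flip
Dir SW: first cell '.' (not opp) -> no flip
Dir S: first cell '.' (not opp) -> no flip
Dir SE: opp run (3,3) capped by B -> flip
All flips: (3,3)

Answer: ........
........
..B..W..
...BW...
...WBB..
...B....
..B.....
........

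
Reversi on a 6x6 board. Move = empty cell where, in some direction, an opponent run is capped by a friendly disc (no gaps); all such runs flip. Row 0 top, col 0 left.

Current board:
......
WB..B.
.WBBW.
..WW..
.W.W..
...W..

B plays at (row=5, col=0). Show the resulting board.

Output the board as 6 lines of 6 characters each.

Place B at (5,0); scan 8 dirs for brackets.
Dir NW: edge -> no flip
Dir N: first cell '.' (not opp) -> no flip
Dir NE: opp run (4,1) (3,2) capped by B -> flip
Dir W: edge -> no flip
Dir E: first cell '.' (not opp) -> no flip
Dir SW: edge -> no flip
Dir S: edge -> no flip
Dir SE: edge -> no flip
All flips: (3,2) (4,1)

Answer: ......
WB..B.
.WBBW.
..BW..
.B.W..
B..W..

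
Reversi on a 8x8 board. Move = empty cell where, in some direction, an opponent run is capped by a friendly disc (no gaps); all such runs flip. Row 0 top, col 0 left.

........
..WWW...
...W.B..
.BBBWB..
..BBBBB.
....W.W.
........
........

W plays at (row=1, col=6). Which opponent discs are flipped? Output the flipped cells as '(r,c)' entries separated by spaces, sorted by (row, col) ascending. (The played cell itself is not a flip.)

Dir NW: first cell '.' (not opp) -> no flip
Dir N: first cell '.' (not opp) -> no flip
Dir NE: first cell '.' (not opp) -> no flip
Dir W: first cell '.' (not opp) -> no flip
Dir E: first cell '.' (not opp) -> no flip
Dir SW: opp run (2,5) capped by W -> flip
Dir S: first cell '.' (not opp) -> no flip
Dir SE: first cell '.' (not opp) -> no flip

Answer: (2,5)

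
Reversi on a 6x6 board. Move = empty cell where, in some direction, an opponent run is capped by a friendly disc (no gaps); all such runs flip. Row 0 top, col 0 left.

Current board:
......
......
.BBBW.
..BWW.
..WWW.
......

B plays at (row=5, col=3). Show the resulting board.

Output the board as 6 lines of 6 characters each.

Answer: ......
......
.BBBW.
..BBW.
..WBW.
...B..

Derivation:
Place B at (5,3); scan 8 dirs for brackets.
Dir NW: opp run (4,2), next='.' -> no flip
Dir N: opp run (4,3) (3,3) capped by B -> flip
Dir NE: opp run (4,4), next='.' -> no flip
Dir W: first cell '.' (not opp) -> no flip
Dir E: first cell '.' (not opp) -> no flip
Dir SW: edge -> no flip
Dir S: edge -> no flip
Dir SE: edge -> no flip
All flips: (3,3) (4,3)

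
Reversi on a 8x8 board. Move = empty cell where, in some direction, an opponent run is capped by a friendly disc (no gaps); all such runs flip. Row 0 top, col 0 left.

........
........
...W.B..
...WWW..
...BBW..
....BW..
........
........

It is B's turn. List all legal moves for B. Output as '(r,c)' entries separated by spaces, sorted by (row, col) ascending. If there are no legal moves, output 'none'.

Answer: (1,3) (2,2) (2,4) (2,6) (3,6) (4,6) (5,6) (6,5) (6,6)

Derivation:
(1,2): no bracket -> illegal
(1,3): flips 2 -> legal
(1,4): no bracket -> illegal
(2,2): flips 1 -> legal
(2,4): flips 1 -> legal
(2,6): flips 1 -> legal
(3,2): no bracket -> illegal
(3,6): flips 1 -> legal
(4,2): no bracket -> illegal
(4,6): flips 1 -> legal
(5,6): flips 1 -> legal
(6,4): no bracket -> illegal
(6,5): flips 3 -> legal
(6,6): flips 1 -> legal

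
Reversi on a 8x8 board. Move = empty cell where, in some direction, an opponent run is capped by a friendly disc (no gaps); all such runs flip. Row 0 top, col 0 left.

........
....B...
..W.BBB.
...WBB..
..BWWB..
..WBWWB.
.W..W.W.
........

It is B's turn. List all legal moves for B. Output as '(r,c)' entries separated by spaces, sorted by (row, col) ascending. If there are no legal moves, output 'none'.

(1,1): no bracket -> illegal
(1,2): no bracket -> illegal
(1,3): no bracket -> illegal
(2,1): no bracket -> illegal
(2,3): flips 2 -> legal
(3,1): no bracket -> illegal
(3,2): flips 1 -> legal
(4,1): no bracket -> illegal
(4,6): no bracket -> illegal
(5,0): no bracket -> illegal
(5,1): flips 1 -> legal
(5,7): no bracket -> illegal
(6,0): no bracket -> illegal
(6,2): flips 1 -> legal
(6,3): flips 1 -> legal
(6,5): flips 1 -> legal
(6,7): no bracket -> illegal
(7,0): flips 3 -> legal
(7,1): no bracket -> illegal
(7,2): no bracket -> illegal
(7,3): no bracket -> illegal
(7,4): flips 3 -> legal
(7,5): flips 1 -> legal
(7,6): flips 1 -> legal
(7,7): no bracket -> illegal

Answer: (2,3) (3,2) (5,1) (6,2) (6,3) (6,5) (7,0) (7,4) (7,5) (7,6)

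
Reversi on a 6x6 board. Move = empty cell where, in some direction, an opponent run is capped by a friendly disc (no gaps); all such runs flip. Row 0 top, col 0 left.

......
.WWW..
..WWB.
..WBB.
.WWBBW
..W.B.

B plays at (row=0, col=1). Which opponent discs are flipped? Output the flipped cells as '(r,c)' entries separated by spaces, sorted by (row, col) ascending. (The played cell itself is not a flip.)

Dir NW: edge -> no flip
Dir N: edge -> no flip
Dir NE: edge -> no flip
Dir W: first cell '.' (not opp) -> no flip
Dir E: first cell '.' (not opp) -> no flip
Dir SW: first cell '.' (not opp) -> no flip
Dir S: opp run (1,1), next='.' -> no flip
Dir SE: opp run (1,2) (2,3) capped by B -> flip

Answer: (1,2) (2,3)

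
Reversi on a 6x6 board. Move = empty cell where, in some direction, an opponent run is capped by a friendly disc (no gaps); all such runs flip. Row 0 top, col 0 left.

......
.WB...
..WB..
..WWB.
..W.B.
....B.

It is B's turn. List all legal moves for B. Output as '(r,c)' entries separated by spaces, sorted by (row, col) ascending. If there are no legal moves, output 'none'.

(0,0): flips 3 -> legal
(0,1): no bracket -> illegal
(0,2): no bracket -> illegal
(1,0): flips 1 -> legal
(1,3): no bracket -> illegal
(2,0): no bracket -> illegal
(2,1): flips 1 -> legal
(2,4): no bracket -> illegal
(3,1): flips 2 -> legal
(4,1): flips 1 -> legal
(4,3): flips 1 -> legal
(5,1): no bracket -> illegal
(5,2): flips 3 -> legal
(5,3): no bracket -> illegal

Answer: (0,0) (1,0) (2,1) (3,1) (4,1) (4,3) (5,2)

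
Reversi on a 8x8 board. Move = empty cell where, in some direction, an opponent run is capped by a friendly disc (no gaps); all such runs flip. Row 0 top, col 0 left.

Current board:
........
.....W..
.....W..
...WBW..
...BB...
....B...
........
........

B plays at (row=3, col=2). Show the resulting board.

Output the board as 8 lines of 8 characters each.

Answer: ........
.....W..
.....W..
..BBBW..
...BB...
....B...
........
........

Derivation:
Place B at (3,2); scan 8 dirs for brackets.
Dir NW: first cell '.' (not opp) -> no flip
Dir N: first cell '.' (not opp) -> no flip
Dir NE: first cell '.' (not opp) -> no flip
Dir W: first cell '.' (not opp) -> no flip
Dir E: opp run (3,3) capped by B -> flip
Dir SW: first cell '.' (not opp) -> no flip
Dir S: first cell '.' (not opp) -> no flip
Dir SE: first cell 'B' (not opp) -> no flip
All flips: (3,3)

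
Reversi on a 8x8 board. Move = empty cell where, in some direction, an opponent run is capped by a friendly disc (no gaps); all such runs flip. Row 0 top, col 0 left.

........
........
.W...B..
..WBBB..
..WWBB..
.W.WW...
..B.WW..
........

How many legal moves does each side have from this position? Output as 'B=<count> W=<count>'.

Answer: B=7 W=8

Derivation:
-- B to move --
(1,0): no bracket -> illegal
(1,1): no bracket -> illegal
(1,2): no bracket -> illegal
(2,0): no bracket -> illegal
(2,2): no bracket -> illegal
(2,3): no bracket -> illegal
(3,0): no bracket -> illegal
(3,1): flips 1 -> legal
(4,0): flips 1 -> legal
(4,1): flips 2 -> legal
(5,0): no bracket -> illegal
(5,2): flips 1 -> legal
(5,5): no bracket -> illegal
(5,6): no bracket -> illegal
(6,0): flips 2 -> legal
(6,1): no bracket -> illegal
(6,3): flips 3 -> legal
(6,6): no bracket -> illegal
(7,3): no bracket -> illegal
(7,4): flips 2 -> legal
(7,5): no bracket -> illegal
(7,6): no bracket -> illegal
B mobility = 7
-- W to move --
(1,4): no bracket -> illegal
(1,5): no bracket -> illegal
(1,6): flips 2 -> legal
(2,2): no bracket -> illegal
(2,3): flips 1 -> legal
(2,4): flips 3 -> legal
(2,6): flips 2 -> legal
(3,6): flips 4 -> legal
(4,6): flips 2 -> legal
(5,2): no bracket -> illegal
(5,5): no bracket -> illegal
(5,6): no bracket -> illegal
(6,1): no bracket -> illegal
(6,3): no bracket -> illegal
(7,1): flips 1 -> legal
(7,2): no bracket -> illegal
(7,3): flips 1 -> legal
W mobility = 8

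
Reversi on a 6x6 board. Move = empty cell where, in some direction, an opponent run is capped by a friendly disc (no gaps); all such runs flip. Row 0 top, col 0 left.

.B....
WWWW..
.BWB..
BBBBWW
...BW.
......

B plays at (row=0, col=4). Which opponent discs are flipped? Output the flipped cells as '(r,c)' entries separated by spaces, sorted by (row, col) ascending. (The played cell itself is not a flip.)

Dir NW: edge -> no flip
Dir N: edge -> no flip
Dir NE: edge -> no flip
Dir W: first cell '.' (not opp) -> no flip
Dir E: first cell '.' (not opp) -> no flip
Dir SW: opp run (1,3) (2,2) capped by B -> flip
Dir S: first cell '.' (not opp) -> no flip
Dir SE: first cell '.' (not opp) -> no flip

Answer: (1,3) (2,2)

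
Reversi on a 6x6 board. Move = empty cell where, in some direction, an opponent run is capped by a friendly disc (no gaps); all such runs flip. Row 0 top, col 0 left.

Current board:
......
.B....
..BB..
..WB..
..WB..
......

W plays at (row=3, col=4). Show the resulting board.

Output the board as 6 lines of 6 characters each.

Place W at (3,4); scan 8 dirs for brackets.
Dir NW: opp run (2,3), next='.' -> no flip
Dir N: first cell '.' (not opp) -> no flip
Dir NE: first cell '.' (not opp) -> no flip
Dir W: opp run (3,3) capped by W -> flip
Dir E: first cell '.' (not opp) -> no flip
Dir SW: opp run (4,3), next='.' -> no flip
Dir S: first cell '.' (not opp) -> no flip
Dir SE: first cell '.' (not opp) -> no flip
All flips: (3,3)

Answer: ......
.B....
..BB..
..WWW.
..WB..
......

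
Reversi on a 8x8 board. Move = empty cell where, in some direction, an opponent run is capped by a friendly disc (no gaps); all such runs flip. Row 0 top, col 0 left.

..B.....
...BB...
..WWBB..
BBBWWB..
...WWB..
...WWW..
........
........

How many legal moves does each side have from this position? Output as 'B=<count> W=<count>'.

-- B to move --
(1,1): no bracket -> illegal
(1,2): flips 3 -> legal
(2,1): flips 2 -> legal
(4,2): flips 3 -> legal
(4,6): no bracket -> illegal
(5,2): flips 2 -> legal
(5,6): no bracket -> illegal
(6,2): flips 2 -> legal
(6,3): flips 5 -> legal
(6,4): flips 3 -> legal
(6,5): flips 3 -> legal
(6,6): no bracket -> illegal
B mobility = 8
-- W to move --
(0,1): no bracket -> illegal
(0,3): flips 1 -> legal
(0,4): flips 3 -> legal
(0,5): flips 1 -> legal
(1,1): no bracket -> illegal
(1,2): no bracket -> illegal
(1,5): flips 4 -> legal
(1,6): flips 1 -> legal
(2,0): no bracket -> illegal
(2,1): flips 1 -> legal
(2,6): flips 3 -> legal
(3,6): flips 2 -> legal
(4,0): flips 1 -> legal
(4,1): flips 1 -> legal
(4,2): flips 1 -> legal
(4,6): flips 1 -> legal
(5,6): flips 1 -> legal
W mobility = 13

Answer: B=8 W=13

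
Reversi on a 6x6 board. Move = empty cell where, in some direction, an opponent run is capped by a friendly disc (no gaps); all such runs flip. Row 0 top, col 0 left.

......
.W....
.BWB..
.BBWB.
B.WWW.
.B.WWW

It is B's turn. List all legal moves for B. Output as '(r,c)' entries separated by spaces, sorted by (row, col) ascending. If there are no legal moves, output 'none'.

Answer: (0,1) (1,2) (1,3) (2,4) (5,2)

Derivation:
(0,0): no bracket -> illegal
(0,1): flips 1 -> legal
(0,2): no bracket -> illegal
(1,0): no bracket -> illegal
(1,2): flips 1 -> legal
(1,3): flips 1 -> legal
(2,0): no bracket -> illegal
(2,4): flips 2 -> legal
(3,5): no bracket -> illegal
(4,1): no bracket -> illegal
(4,5): no bracket -> illegal
(5,2): flips 2 -> legal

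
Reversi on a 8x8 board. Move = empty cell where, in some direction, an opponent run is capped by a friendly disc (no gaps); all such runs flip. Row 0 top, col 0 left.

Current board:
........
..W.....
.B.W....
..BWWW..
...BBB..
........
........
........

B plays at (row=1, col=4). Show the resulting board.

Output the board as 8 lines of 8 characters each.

Answer: ........
..W.B...
.B.B....
..BWWW..
...BBB..
........
........
........

Derivation:
Place B at (1,4); scan 8 dirs for brackets.
Dir NW: first cell '.' (not opp) -> no flip
Dir N: first cell '.' (not opp) -> no flip
Dir NE: first cell '.' (not opp) -> no flip
Dir W: first cell '.' (not opp) -> no flip
Dir E: first cell '.' (not opp) -> no flip
Dir SW: opp run (2,3) capped by B -> flip
Dir S: first cell '.' (not opp) -> no flip
Dir SE: first cell '.' (not opp) -> no flip
All flips: (2,3)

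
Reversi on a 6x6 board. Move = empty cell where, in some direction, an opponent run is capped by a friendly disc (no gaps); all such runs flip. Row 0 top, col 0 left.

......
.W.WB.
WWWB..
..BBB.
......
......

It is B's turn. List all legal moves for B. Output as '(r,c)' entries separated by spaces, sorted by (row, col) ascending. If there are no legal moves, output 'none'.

(0,0): flips 2 -> legal
(0,1): no bracket -> illegal
(0,2): no bracket -> illegal
(0,3): flips 1 -> legal
(0,4): no bracket -> illegal
(1,0): flips 1 -> legal
(1,2): flips 2 -> legal
(2,4): no bracket -> illegal
(3,0): no bracket -> illegal
(3,1): no bracket -> illegal

Answer: (0,0) (0,3) (1,0) (1,2)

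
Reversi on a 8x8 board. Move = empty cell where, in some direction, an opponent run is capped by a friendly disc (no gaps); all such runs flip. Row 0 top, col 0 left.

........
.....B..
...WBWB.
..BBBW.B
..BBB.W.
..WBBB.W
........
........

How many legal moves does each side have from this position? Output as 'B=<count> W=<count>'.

Answer: B=10 W=12

Derivation:
-- B to move --
(1,2): flips 1 -> legal
(1,3): flips 1 -> legal
(1,4): flips 1 -> legal
(1,6): flips 1 -> legal
(2,2): flips 1 -> legal
(3,6): flips 1 -> legal
(4,1): no bracket -> illegal
(4,5): flips 2 -> legal
(4,7): no bracket -> illegal
(5,1): flips 1 -> legal
(5,6): no bracket -> illegal
(6,1): flips 1 -> legal
(6,2): flips 1 -> legal
(6,3): no bracket -> illegal
(6,6): no bracket -> illegal
(6,7): no bracket -> illegal
B mobility = 10
-- W to move --
(0,4): no bracket -> illegal
(0,5): flips 1 -> legal
(0,6): no bracket -> illegal
(1,3): flips 1 -> legal
(1,4): no bracket -> illegal
(1,6): no bracket -> illegal
(1,7): flips 1 -> legal
(2,1): no bracket -> illegal
(2,2): flips 2 -> legal
(2,7): flips 1 -> legal
(3,1): flips 3 -> legal
(3,6): no bracket -> illegal
(4,1): flips 1 -> legal
(4,5): flips 1 -> legal
(4,7): no bracket -> illegal
(5,1): no bracket -> illegal
(5,6): flips 3 -> legal
(6,2): flips 2 -> legal
(6,3): flips 3 -> legal
(6,4): flips 1 -> legal
(6,5): no bracket -> illegal
(6,6): no bracket -> illegal
W mobility = 12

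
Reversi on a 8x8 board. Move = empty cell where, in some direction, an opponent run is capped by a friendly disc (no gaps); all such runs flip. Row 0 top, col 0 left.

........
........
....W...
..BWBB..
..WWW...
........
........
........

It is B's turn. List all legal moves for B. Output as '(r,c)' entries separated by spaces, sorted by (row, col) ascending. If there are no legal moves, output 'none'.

(1,3): flips 1 -> legal
(1,4): flips 1 -> legal
(1,5): no bracket -> illegal
(2,2): no bracket -> illegal
(2,3): no bracket -> illegal
(2,5): no bracket -> illegal
(3,1): no bracket -> illegal
(4,1): no bracket -> illegal
(4,5): no bracket -> illegal
(5,1): no bracket -> illegal
(5,2): flips 2 -> legal
(5,3): flips 1 -> legal
(5,4): flips 2 -> legal
(5,5): no bracket -> illegal

Answer: (1,3) (1,4) (5,2) (5,3) (5,4)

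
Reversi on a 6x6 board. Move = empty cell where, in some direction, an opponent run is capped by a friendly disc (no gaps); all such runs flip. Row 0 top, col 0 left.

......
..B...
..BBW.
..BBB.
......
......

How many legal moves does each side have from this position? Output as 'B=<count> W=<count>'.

-- B to move --
(1,3): no bracket -> illegal
(1,4): flips 1 -> legal
(1,5): flips 1 -> legal
(2,5): flips 1 -> legal
(3,5): no bracket -> illegal
B mobility = 3
-- W to move --
(0,1): no bracket -> illegal
(0,2): no bracket -> illegal
(0,3): no bracket -> illegal
(1,1): no bracket -> illegal
(1,3): no bracket -> illegal
(1,4): no bracket -> illegal
(2,1): flips 2 -> legal
(2,5): no bracket -> illegal
(3,1): no bracket -> illegal
(3,5): no bracket -> illegal
(4,1): no bracket -> illegal
(4,2): flips 1 -> legal
(4,3): no bracket -> illegal
(4,4): flips 1 -> legal
(4,5): no bracket -> illegal
W mobility = 3

Answer: B=3 W=3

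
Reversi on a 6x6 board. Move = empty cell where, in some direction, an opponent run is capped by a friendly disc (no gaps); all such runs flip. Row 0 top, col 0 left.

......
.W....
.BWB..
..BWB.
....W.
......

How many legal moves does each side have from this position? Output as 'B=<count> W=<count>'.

Answer: B=4 W=6

Derivation:
-- B to move --
(0,0): no bracket -> illegal
(0,1): flips 1 -> legal
(0,2): no bracket -> illegal
(1,0): no bracket -> illegal
(1,2): flips 1 -> legal
(1,3): no bracket -> illegal
(2,0): no bracket -> illegal
(2,4): no bracket -> illegal
(3,1): no bracket -> illegal
(3,5): no bracket -> illegal
(4,2): no bracket -> illegal
(4,3): flips 1 -> legal
(4,5): no bracket -> illegal
(5,3): no bracket -> illegal
(5,4): flips 1 -> legal
(5,5): no bracket -> illegal
B mobility = 4
-- W to move --
(1,0): no bracket -> illegal
(1,2): no bracket -> illegal
(1,3): flips 1 -> legal
(1,4): no bracket -> illegal
(2,0): flips 1 -> legal
(2,4): flips 2 -> legal
(2,5): no bracket -> illegal
(3,0): no bracket -> illegal
(3,1): flips 2 -> legal
(3,5): flips 1 -> legal
(4,1): no bracket -> illegal
(4,2): flips 1 -> legal
(4,3): no bracket -> illegal
(4,5): no bracket -> illegal
W mobility = 6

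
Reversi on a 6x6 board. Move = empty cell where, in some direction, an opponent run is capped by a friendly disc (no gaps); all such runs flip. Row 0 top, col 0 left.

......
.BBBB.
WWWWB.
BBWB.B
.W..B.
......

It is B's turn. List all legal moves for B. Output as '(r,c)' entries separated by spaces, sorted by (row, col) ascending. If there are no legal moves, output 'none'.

(1,0): flips 1 -> legal
(3,4): flips 1 -> legal
(4,0): no bracket -> illegal
(4,2): flips 2 -> legal
(4,3): no bracket -> illegal
(5,0): flips 3 -> legal
(5,1): flips 1 -> legal
(5,2): flips 1 -> legal

Answer: (1,0) (3,4) (4,2) (5,0) (5,1) (5,2)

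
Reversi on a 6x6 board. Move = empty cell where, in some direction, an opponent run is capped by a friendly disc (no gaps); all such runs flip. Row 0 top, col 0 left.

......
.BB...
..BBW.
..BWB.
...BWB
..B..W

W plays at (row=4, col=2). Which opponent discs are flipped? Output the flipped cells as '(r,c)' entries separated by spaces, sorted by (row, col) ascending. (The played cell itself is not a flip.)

Dir NW: first cell '.' (not opp) -> no flip
Dir N: opp run (3,2) (2,2) (1,2), next='.' -> no flip
Dir NE: first cell 'W' (not opp) -> no flip
Dir W: first cell '.' (not opp) -> no flip
Dir E: opp run (4,3) capped by W -> flip
Dir SW: first cell '.' (not opp) -> no flip
Dir S: opp run (5,2), next=edge -> no flip
Dir SE: first cell '.' (not opp) -> no flip

Answer: (4,3)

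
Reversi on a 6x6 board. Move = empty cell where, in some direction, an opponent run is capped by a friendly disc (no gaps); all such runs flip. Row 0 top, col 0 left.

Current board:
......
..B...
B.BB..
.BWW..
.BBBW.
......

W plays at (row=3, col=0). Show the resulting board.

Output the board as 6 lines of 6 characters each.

Place W at (3,0); scan 8 dirs for brackets.
Dir NW: edge -> no flip
Dir N: opp run (2,0), next='.' -> no flip
Dir NE: first cell '.' (not opp) -> no flip
Dir W: edge -> no flip
Dir E: opp run (3,1) capped by W -> flip
Dir SW: edge -> no flip
Dir S: first cell '.' (not opp) -> no flip
Dir SE: opp run (4,1), next='.' -> no flip
All flips: (3,1)

Answer: ......
..B...
B.BB..
WWWW..
.BBBW.
......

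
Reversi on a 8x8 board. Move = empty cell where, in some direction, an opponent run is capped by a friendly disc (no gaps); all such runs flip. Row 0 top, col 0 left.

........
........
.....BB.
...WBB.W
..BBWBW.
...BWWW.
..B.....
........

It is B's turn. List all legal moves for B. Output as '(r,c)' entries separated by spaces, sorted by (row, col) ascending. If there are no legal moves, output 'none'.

(2,2): no bracket -> illegal
(2,3): flips 1 -> legal
(2,4): flips 1 -> legal
(2,7): no bracket -> illegal
(3,2): flips 1 -> legal
(3,6): no bracket -> illegal
(4,7): flips 1 -> legal
(5,7): flips 4 -> legal
(6,3): flips 1 -> legal
(6,4): flips 2 -> legal
(6,5): flips 2 -> legal
(6,6): no bracket -> illegal
(6,7): flips 1 -> legal

Answer: (2,3) (2,4) (3,2) (4,7) (5,7) (6,3) (6,4) (6,5) (6,7)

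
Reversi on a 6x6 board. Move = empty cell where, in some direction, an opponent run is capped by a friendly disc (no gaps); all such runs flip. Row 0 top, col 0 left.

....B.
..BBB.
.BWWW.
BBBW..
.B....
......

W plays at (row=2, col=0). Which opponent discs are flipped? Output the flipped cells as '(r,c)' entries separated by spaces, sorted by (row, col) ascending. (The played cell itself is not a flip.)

Answer: (2,1)

Derivation:
Dir NW: edge -> no flip
Dir N: first cell '.' (not opp) -> no flip
Dir NE: first cell '.' (not opp) -> no flip
Dir W: edge -> no flip
Dir E: opp run (2,1) capped by W -> flip
Dir SW: edge -> no flip
Dir S: opp run (3,0), next='.' -> no flip
Dir SE: opp run (3,1), next='.' -> no flip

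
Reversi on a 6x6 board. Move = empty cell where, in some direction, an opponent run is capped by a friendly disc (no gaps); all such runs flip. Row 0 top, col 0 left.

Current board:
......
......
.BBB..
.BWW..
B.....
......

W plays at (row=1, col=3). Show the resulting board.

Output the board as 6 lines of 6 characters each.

Place W at (1,3); scan 8 dirs for brackets.
Dir NW: first cell '.' (not opp) -> no flip
Dir N: first cell '.' (not opp) -> no flip
Dir NE: first cell '.' (not opp) -> no flip
Dir W: first cell '.' (not opp) -> no flip
Dir E: first cell '.' (not opp) -> no flip
Dir SW: opp run (2,2) (3,1) (4,0), next=edge -> no flip
Dir S: opp run (2,3) capped by W -> flip
Dir SE: first cell '.' (not opp) -> no flip
All flips: (2,3)

Answer: ......
...W..
.BBW..
.BWW..
B.....
......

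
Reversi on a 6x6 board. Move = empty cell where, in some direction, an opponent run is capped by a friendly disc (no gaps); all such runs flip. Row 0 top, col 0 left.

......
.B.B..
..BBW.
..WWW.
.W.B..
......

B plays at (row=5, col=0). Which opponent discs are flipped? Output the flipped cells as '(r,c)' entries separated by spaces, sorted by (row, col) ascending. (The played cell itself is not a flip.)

Answer: (3,2) (4,1)

Derivation:
Dir NW: edge -> no flip
Dir N: first cell '.' (not opp) -> no flip
Dir NE: opp run (4,1) (3,2) capped by B -> flip
Dir W: edge -> no flip
Dir E: first cell '.' (not opp) -> no flip
Dir SW: edge -> no flip
Dir S: edge -> no flip
Dir SE: edge -> no flip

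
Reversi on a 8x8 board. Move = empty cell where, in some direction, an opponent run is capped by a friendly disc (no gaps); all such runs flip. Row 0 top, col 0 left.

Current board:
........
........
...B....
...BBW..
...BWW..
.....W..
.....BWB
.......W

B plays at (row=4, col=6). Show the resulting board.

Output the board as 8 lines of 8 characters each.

Place B at (4,6); scan 8 dirs for brackets.
Dir NW: opp run (3,5), next='.' -> no flip
Dir N: first cell '.' (not opp) -> no flip
Dir NE: first cell '.' (not opp) -> no flip
Dir W: opp run (4,5) (4,4) capped by B -> flip
Dir E: first cell '.' (not opp) -> no flip
Dir SW: opp run (5,5), next='.' -> no flip
Dir S: first cell '.' (not opp) -> no flip
Dir SE: first cell '.' (not opp) -> no flip
All flips: (4,4) (4,5)

Answer: ........
........
...B....
...BBW..
...BBBB.
.....W..
.....BWB
.......W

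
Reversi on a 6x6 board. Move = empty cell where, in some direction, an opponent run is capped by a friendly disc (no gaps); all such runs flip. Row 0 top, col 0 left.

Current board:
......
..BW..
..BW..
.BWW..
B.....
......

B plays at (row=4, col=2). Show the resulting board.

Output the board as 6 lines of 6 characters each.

Place B at (4,2); scan 8 dirs for brackets.
Dir NW: first cell 'B' (not opp) -> no flip
Dir N: opp run (3,2) capped by B -> flip
Dir NE: opp run (3,3), next='.' -> no flip
Dir W: first cell '.' (not opp) -> no flip
Dir E: first cell '.' (not opp) -> no flip
Dir SW: first cell '.' (not opp) -> no flip
Dir S: first cell '.' (not opp) -> no flip
Dir SE: first cell '.' (not opp) -> no flip
All flips: (3,2)

Answer: ......
..BW..
..BW..
.BBW..
B.B...
......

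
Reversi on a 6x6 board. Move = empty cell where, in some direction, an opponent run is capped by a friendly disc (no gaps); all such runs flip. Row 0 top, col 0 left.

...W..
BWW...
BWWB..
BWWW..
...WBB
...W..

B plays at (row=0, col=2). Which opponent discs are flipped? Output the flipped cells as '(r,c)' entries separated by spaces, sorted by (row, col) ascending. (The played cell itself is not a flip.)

Dir NW: edge -> no flip
Dir N: edge -> no flip
Dir NE: edge -> no flip
Dir W: first cell '.' (not opp) -> no flip
Dir E: opp run (0,3), next='.' -> no flip
Dir SW: opp run (1,1) capped by B -> flip
Dir S: opp run (1,2) (2,2) (3,2), next='.' -> no flip
Dir SE: first cell '.' (not opp) -> no flip

Answer: (1,1)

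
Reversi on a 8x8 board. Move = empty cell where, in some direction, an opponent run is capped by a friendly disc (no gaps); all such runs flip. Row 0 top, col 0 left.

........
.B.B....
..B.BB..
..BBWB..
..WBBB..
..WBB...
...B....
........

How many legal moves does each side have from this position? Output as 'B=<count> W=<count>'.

Answer: B=6 W=11

Derivation:
-- B to move --
(2,3): flips 1 -> legal
(3,1): flips 1 -> legal
(4,1): flips 2 -> legal
(5,1): flips 2 -> legal
(6,1): flips 1 -> legal
(6,2): flips 2 -> legal
B mobility = 6
-- W to move --
(0,0): no bracket -> illegal
(0,1): no bracket -> illegal
(0,2): no bracket -> illegal
(0,3): no bracket -> illegal
(0,4): no bracket -> illegal
(1,0): no bracket -> illegal
(1,2): flips 2 -> legal
(1,4): flips 1 -> legal
(1,5): flips 2 -> legal
(1,6): flips 1 -> legal
(2,0): no bracket -> illegal
(2,1): no bracket -> illegal
(2,3): no bracket -> illegal
(2,6): no bracket -> illegal
(3,1): flips 2 -> legal
(3,6): flips 1 -> legal
(4,1): no bracket -> illegal
(4,6): flips 3 -> legal
(5,5): flips 2 -> legal
(5,6): flips 1 -> legal
(6,2): no bracket -> illegal
(6,4): flips 3 -> legal
(6,5): no bracket -> illegal
(7,2): no bracket -> illegal
(7,3): no bracket -> illegal
(7,4): flips 1 -> legal
W mobility = 11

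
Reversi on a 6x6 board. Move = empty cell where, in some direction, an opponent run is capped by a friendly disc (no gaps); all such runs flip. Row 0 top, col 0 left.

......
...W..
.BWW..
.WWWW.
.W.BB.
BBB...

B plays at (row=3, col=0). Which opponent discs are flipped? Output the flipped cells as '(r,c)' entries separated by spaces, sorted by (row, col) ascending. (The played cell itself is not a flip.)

Dir NW: edge -> no flip
Dir N: first cell '.' (not opp) -> no flip
Dir NE: first cell 'B' (not opp) -> no flip
Dir W: edge -> no flip
Dir E: opp run (3,1) (3,2) (3,3) (3,4), next='.' -> no flip
Dir SW: edge -> no flip
Dir S: first cell '.' (not opp) -> no flip
Dir SE: opp run (4,1) capped by B -> flip

Answer: (4,1)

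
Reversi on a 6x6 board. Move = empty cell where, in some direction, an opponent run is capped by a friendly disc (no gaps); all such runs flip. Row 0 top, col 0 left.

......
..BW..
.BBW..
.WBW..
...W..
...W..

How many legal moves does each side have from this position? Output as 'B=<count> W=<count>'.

Answer: B=9 W=5

Derivation:
-- B to move --
(0,2): no bracket -> illegal
(0,3): no bracket -> illegal
(0,4): flips 1 -> legal
(1,4): flips 2 -> legal
(2,0): no bracket -> illegal
(2,4): flips 1 -> legal
(3,0): flips 1 -> legal
(3,4): flips 2 -> legal
(4,0): flips 1 -> legal
(4,1): flips 1 -> legal
(4,2): no bracket -> illegal
(4,4): flips 1 -> legal
(5,2): no bracket -> illegal
(5,4): flips 1 -> legal
B mobility = 9
-- W to move --
(0,1): flips 1 -> legal
(0,2): no bracket -> illegal
(0,3): no bracket -> illegal
(1,0): flips 2 -> legal
(1,1): flips 3 -> legal
(2,0): flips 2 -> legal
(3,0): no bracket -> illegal
(4,1): flips 1 -> legal
(4,2): no bracket -> illegal
W mobility = 5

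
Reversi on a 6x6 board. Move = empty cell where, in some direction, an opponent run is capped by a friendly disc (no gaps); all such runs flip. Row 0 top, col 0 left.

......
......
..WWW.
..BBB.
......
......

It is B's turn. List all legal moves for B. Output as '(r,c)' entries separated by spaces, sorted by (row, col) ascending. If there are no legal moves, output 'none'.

(1,1): flips 1 -> legal
(1,2): flips 2 -> legal
(1,3): flips 1 -> legal
(1,4): flips 2 -> legal
(1,5): flips 1 -> legal
(2,1): no bracket -> illegal
(2,5): no bracket -> illegal
(3,1): no bracket -> illegal
(3,5): no bracket -> illegal

Answer: (1,1) (1,2) (1,3) (1,4) (1,5)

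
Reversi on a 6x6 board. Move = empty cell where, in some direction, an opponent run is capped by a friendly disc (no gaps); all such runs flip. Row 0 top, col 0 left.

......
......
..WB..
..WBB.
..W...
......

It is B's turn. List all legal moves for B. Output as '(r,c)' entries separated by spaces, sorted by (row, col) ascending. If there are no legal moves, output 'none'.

Answer: (1,1) (2,1) (3,1) (4,1) (5,1)

Derivation:
(1,1): flips 1 -> legal
(1,2): no bracket -> illegal
(1,3): no bracket -> illegal
(2,1): flips 1 -> legal
(3,1): flips 1 -> legal
(4,1): flips 1 -> legal
(4,3): no bracket -> illegal
(5,1): flips 1 -> legal
(5,2): no bracket -> illegal
(5,3): no bracket -> illegal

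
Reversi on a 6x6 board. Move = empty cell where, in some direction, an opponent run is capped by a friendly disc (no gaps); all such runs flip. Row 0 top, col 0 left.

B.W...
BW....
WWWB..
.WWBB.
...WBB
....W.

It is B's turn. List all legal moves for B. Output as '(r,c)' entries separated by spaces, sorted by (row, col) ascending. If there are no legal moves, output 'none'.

Answer: (1,2) (3,0) (4,1) (4,2) (5,2) (5,3)

Derivation:
(0,1): no bracket -> illegal
(0,3): no bracket -> illegal
(1,2): flips 1 -> legal
(1,3): no bracket -> illegal
(3,0): flips 3 -> legal
(4,0): no bracket -> illegal
(4,1): flips 1 -> legal
(4,2): flips 1 -> legal
(5,2): flips 1 -> legal
(5,3): flips 1 -> legal
(5,5): no bracket -> illegal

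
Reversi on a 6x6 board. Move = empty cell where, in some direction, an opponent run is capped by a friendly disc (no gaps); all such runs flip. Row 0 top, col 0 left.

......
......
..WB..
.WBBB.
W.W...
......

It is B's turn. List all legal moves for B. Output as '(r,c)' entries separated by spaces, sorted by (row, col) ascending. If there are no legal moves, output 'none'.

(1,1): flips 1 -> legal
(1,2): flips 1 -> legal
(1,3): no bracket -> illegal
(2,0): no bracket -> illegal
(2,1): flips 1 -> legal
(3,0): flips 1 -> legal
(4,1): no bracket -> illegal
(4,3): no bracket -> illegal
(5,0): no bracket -> illegal
(5,1): flips 1 -> legal
(5,2): flips 1 -> legal
(5,3): no bracket -> illegal

Answer: (1,1) (1,2) (2,1) (3,0) (5,1) (5,2)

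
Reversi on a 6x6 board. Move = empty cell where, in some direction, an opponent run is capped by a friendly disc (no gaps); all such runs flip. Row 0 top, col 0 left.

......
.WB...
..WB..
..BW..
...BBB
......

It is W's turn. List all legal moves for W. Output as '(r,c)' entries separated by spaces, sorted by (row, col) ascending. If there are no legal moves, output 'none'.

(0,1): no bracket -> illegal
(0,2): flips 1 -> legal
(0,3): no bracket -> illegal
(1,3): flips 2 -> legal
(1,4): no bracket -> illegal
(2,1): no bracket -> illegal
(2,4): flips 1 -> legal
(3,1): flips 1 -> legal
(3,4): no bracket -> illegal
(3,5): no bracket -> illegal
(4,1): no bracket -> illegal
(4,2): flips 1 -> legal
(5,2): no bracket -> illegal
(5,3): flips 1 -> legal
(5,4): no bracket -> illegal
(5,5): flips 1 -> legal

Answer: (0,2) (1,3) (2,4) (3,1) (4,2) (5,3) (5,5)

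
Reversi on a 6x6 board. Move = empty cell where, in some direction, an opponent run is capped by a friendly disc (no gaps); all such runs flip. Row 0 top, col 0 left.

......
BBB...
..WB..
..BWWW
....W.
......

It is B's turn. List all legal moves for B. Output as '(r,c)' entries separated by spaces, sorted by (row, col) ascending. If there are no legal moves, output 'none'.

(1,3): no bracket -> illegal
(2,1): flips 1 -> legal
(2,4): no bracket -> illegal
(2,5): no bracket -> illegal
(3,1): no bracket -> illegal
(4,2): no bracket -> illegal
(4,3): flips 1 -> legal
(4,5): flips 1 -> legal
(5,3): no bracket -> illegal
(5,4): no bracket -> illegal
(5,5): flips 3 -> legal

Answer: (2,1) (4,3) (4,5) (5,5)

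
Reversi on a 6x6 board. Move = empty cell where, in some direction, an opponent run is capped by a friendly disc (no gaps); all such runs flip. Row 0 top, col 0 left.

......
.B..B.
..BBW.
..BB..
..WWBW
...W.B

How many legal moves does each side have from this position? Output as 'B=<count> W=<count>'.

Answer: B=8 W=5

Derivation:
-- B to move --
(1,3): no bracket -> illegal
(1,5): flips 1 -> legal
(2,5): flips 1 -> legal
(3,1): no bracket -> illegal
(3,4): flips 1 -> legal
(3,5): flips 1 -> legal
(4,1): flips 2 -> legal
(5,1): flips 1 -> legal
(5,2): flips 1 -> legal
(5,4): flips 1 -> legal
B mobility = 8
-- W to move --
(0,0): no bracket -> illegal
(0,1): no bracket -> illegal
(0,2): no bracket -> illegal
(0,3): no bracket -> illegal
(0,4): flips 1 -> legal
(0,5): no bracket -> illegal
(1,0): no bracket -> illegal
(1,2): flips 2 -> legal
(1,3): flips 2 -> legal
(1,5): no bracket -> illegal
(2,0): no bracket -> illegal
(2,1): flips 3 -> legal
(2,5): no bracket -> illegal
(3,1): no bracket -> illegal
(3,4): no bracket -> illegal
(3,5): flips 1 -> legal
(4,1): no bracket -> illegal
(5,4): no bracket -> illegal
W mobility = 5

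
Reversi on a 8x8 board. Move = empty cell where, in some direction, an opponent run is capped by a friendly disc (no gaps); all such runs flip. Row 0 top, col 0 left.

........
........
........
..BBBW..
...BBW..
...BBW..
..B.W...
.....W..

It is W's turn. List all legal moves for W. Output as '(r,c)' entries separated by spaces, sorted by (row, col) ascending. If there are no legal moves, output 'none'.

(2,1): no bracket -> illegal
(2,2): flips 2 -> legal
(2,3): flips 1 -> legal
(2,4): flips 3 -> legal
(2,5): no bracket -> illegal
(3,1): flips 3 -> legal
(4,1): no bracket -> illegal
(4,2): flips 3 -> legal
(5,1): no bracket -> illegal
(5,2): flips 2 -> legal
(6,1): no bracket -> illegal
(6,3): flips 1 -> legal
(6,5): no bracket -> illegal
(7,1): flips 3 -> legal
(7,2): no bracket -> illegal
(7,3): no bracket -> illegal

Answer: (2,2) (2,3) (2,4) (3,1) (4,2) (5,2) (6,3) (7,1)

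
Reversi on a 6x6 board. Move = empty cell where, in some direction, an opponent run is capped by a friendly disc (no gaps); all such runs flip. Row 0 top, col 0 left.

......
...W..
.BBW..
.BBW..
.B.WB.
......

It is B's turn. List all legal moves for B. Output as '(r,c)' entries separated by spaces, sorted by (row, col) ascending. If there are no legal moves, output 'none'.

(0,2): no bracket -> illegal
(0,3): no bracket -> illegal
(0,4): flips 1 -> legal
(1,2): no bracket -> illegal
(1,4): flips 1 -> legal
(2,4): flips 1 -> legal
(3,4): flips 1 -> legal
(4,2): flips 1 -> legal
(5,2): no bracket -> illegal
(5,3): no bracket -> illegal
(5,4): flips 1 -> legal

Answer: (0,4) (1,4) (2,4) (3,4) (4,2) (5,4)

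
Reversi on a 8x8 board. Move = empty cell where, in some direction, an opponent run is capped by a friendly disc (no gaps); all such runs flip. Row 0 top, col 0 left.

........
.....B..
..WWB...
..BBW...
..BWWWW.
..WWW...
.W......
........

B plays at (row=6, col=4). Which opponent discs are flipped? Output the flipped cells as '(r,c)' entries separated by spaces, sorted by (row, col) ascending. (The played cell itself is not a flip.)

Answer: (3,4) (4,4) (5,3) (5,4)

Derivation:
Dir NW: opp run (5,3) capped by B -> flip
Dir N: opp run (5,4) (4,4) (3,4) capped by B -> flip
Dir NE: first cell '.' (not opp) -> no flip
Dir W: first cell '.' (not opp) -> no flip
Dir E: first cell '.' (not opp) -> no flip
Dir SW: first cell '.' (not opp) -> no flip
Dir S: first cell '.' (not opp) -> no flip
Dir SE: first cell '.' (not opp) -> no flip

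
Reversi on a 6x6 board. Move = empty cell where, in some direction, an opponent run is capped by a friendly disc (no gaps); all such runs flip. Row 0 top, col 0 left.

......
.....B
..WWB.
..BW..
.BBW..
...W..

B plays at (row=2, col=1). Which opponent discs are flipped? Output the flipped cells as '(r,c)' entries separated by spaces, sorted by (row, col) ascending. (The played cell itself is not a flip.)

Answer: (2,2) (2,3)

Derivation:
Dir NW: first cell '.' (not opp) -> no flip
Dir N: first cell '.' (not opp) -> no flip
Dir NE: first cell '.' (not opp) -> no flip
Dir W: first cell '.' (not opp) -> no flip
Dir E: opp run (2,2) (2,3) capped by B -> flip
Dir SW: first cell '.' (not opp) -> no flip
Dir S: first cell '.' (not opp) -> no flip
Dir SE: first cell 'B' (not opp) -> no flip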